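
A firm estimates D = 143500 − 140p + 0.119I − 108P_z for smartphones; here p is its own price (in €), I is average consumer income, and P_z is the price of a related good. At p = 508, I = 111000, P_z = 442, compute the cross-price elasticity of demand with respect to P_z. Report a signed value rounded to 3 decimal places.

At the given values, D = 143500 − 140(508) + 0.119(111000) − 108(442) = 37853.
∂D/∂P_z = -108.
E = (-108) × (442/37853) = -1.26108…

-1.261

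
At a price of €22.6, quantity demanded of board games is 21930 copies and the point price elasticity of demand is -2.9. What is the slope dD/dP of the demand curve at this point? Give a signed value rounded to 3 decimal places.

Ed = (dD/dP)·(P/D) ⇒ dD/dP = Ed·D/P = (-2.9)·21930/22.6 = -2814.02654…

-2814.027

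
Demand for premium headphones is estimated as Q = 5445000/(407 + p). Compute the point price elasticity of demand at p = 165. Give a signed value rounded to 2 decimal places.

-0.29

dQ/dp = −5445000/(407 + p)² = -16.642. At p = 165, Q = 9519.23.
Ed = (dQ/dp)·(p/Q) = (-16.642) × (165/9519.23) = -0.2884…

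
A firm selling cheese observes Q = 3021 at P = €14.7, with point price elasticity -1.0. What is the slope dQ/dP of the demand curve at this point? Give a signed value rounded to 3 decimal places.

Ed = (dQ/dP)·(P/Q) ⇒ dQ/dP = Ed·Q/P = (-1.0)·3021/14.7 = -205.51020…

-205.510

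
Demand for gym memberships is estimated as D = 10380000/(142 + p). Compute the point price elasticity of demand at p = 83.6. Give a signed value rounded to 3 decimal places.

dD/dp = −10380000/(142 + p)² = -203.948. At p = 83.6, D = 46010.6.
Ed = (dD/dp)·(p/D) = (-203.948) × (83.6/46010.6) = -0.37056…

-0.371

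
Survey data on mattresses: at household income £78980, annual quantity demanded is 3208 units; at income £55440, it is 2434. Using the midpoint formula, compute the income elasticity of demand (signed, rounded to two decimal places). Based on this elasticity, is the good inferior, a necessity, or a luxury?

%ΔQ = (2434 − 3208)/[( 3208 + 2434)/2] = -774/2821 = -0.274370…
%ΔIncome = (55440 − 78980)/[( 78980 + 55440)/2] = -23540/67210 = -0.350245…
E_income = (-774/2821) / (-23540/67210) = 0.7833…
0 < E_income < 1 ⇒ normal good, necessity.

0.78; necessity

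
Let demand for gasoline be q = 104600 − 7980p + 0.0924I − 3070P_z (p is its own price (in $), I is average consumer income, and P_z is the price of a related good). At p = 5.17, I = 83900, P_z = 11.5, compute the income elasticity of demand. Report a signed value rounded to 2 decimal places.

0.22

At the given values, q = 104600 − 7980(5.17) + 0.0924(83900) − 3070(11.5) = 35790.76.
∂q/∂I = 0.0924.
E = (0.0924) × (83900/35790.76) = 0.2166…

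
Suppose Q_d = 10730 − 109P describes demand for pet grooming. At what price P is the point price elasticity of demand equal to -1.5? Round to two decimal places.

59.06

Ed = −109P/(10730 − 109P). Set this equal to -1.5:
109P = 1.5·(10730 − 109P) ⇒ 109P(1 + 1.5) = 1.5·10730
P = 1.5·10730 / (109·2.5) = 59.0642…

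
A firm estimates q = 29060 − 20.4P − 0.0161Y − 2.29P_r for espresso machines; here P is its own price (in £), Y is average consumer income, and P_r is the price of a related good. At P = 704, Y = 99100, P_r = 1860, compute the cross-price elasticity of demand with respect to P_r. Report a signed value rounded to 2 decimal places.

At the given values, q = 29060 − 20.4(704) − 0.0161(99100) − 2.29(1860) = 8843.49.
∂q/∂P_r = -2.29.
E = (-2.29) × (1860/8843.49) = -0.4816…

-0.48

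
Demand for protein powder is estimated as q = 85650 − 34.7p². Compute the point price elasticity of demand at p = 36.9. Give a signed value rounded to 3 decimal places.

-2.461

dq/dp = −2·34.7·p = -2560.86. At p = 36.9, q = 38402.133.
Ed = (dq/dp)·(p/q) = (-2560.86) × (36.9/38402.133) = -2.46068…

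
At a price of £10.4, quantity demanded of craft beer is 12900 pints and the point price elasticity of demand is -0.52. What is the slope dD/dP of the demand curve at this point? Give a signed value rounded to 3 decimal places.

-645.000

Ed = (dD/dP)·(P/D) ⇒ dD/dP = Ed·D/P = (-0.52)·12900/10.4 = -645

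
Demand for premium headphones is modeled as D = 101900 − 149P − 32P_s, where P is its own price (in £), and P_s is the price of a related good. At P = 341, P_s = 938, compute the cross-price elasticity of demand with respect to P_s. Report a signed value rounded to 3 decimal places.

At the given values, D = 101900 − 149(341) − 32(938) = 21075.
∂D/∂P_s = -32.
E = (-32) × (938/21075) = -1.42424…

-1.424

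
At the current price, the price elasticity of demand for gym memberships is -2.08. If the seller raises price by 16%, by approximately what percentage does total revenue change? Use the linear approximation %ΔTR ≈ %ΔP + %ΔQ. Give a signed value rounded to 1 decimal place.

%ΔQ ≈ Ed × %ΔP = (-2.08) × (+16%) = -33.2800%
%ΔTR ≈ %ΔP + %ΔQ = (+16%) + (-33.2800%) = -17.2800%

-17.3%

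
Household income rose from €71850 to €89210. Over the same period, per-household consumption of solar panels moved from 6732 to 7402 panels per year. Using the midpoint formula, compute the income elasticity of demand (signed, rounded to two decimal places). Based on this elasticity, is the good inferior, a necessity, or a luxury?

%ΔQ = (7402 − 6732)/[( 6732 + 7402)/2] = 670/7067 = 0.094806…
%ΔIncome = (89210 − 71850)/[( 71850 + 89210)/2] = 17360/80530 = 0.215571…
E_income = (670/7067) / (17360/80530) = 0.4397…
0 < E_income < 1 ⇒ normal good, necessity.

0.44; necessity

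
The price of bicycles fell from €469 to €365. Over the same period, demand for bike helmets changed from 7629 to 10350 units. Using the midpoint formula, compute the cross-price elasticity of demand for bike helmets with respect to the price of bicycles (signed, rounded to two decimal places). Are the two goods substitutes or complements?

%ΔQ_{bike helmets} = (10350 − 7629)/avg = 2721/8989.5 = 0.302686…
%ΔP_{bicycles} = (365 − 469)/avg = -104/417 = -0.249400…
E_cross = (2721/8989.5) / (-104/417) = -1.2136…
E_cross < 0 ⇒ the goods are complements.

-1.21; complements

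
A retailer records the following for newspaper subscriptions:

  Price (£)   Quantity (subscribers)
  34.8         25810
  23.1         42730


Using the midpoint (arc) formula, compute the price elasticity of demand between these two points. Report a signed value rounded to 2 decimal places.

%ΔQ = (42730 − 25810) / [(25810 + 42730)/2] = 16920/34270 = 0.493726…
%ΔP = (23.1 − 34.8) / [(34.8 + 23.1)/2] = -11.7/28.95 = -0.404145…
Arc Ed = %ΔQ / %ΔP = (16920/34270) / (-11.7/28.95) = -1.2216…

-1.22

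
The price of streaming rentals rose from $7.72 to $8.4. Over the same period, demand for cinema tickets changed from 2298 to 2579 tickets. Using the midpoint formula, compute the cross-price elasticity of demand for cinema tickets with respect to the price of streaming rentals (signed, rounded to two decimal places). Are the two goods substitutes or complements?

1.37; substitutes

%ΔQ_{cinema tickets} = (2579 − 2298)/avg = 281/2438.5 = 0.115234…
%ΔP_{streaming rentals} = (8.4 − 7.72)/avg = 0.68/8.06 = 0.084367…
E_cross = (281/2438.5) / (0.68/8.06) = 1.3658…
E_cross > 0 ⇒ the goods are substitutes.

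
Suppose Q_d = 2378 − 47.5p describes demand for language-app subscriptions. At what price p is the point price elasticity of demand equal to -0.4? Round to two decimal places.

14.30

Ed = −47.5p/(2378 − 47.5p). Set this equal to -0.4:
47.5p = 0.4·(2378 − 47.5p) ⇒ 47.5p(1 + 0.4) = 0.4·2378
p = 0.4·2378 / (47.5·1.4) = 14.3037…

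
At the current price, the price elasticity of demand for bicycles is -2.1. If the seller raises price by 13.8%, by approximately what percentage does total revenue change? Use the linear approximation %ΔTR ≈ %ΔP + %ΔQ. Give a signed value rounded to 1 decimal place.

%ΔQ ≈ Ed × %ΔP = (-2.1) × (+13.8%) = -28.9800%
%ΔTR ≈ %ΔP + %ΔQ = (+13.8%) + (-28.9800%) = -15.1800%

-15.2%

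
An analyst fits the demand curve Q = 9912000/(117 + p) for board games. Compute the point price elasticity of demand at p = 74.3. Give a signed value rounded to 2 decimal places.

dQ/dp = −9912000/(117 + p)² = -270.852. At p = 74.3, Q = 51813.9.
Ed = (dQ/dp)·(p/Q) = (-270.852) × (74.3/51813.9) = -0.3883…

-0.39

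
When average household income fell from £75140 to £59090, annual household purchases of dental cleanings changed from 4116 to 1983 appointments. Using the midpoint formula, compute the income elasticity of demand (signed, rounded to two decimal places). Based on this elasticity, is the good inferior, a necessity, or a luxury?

2.92; luxury

%ΔQ = (1983 − 4116)/[( 4116 + 1983)/2] = -2133/3049.5 = -0.699458…
%ΔIncome = (59090 − 75140)/[( 75140 + 59090)/2] = -16050/67115 = -0.239141…
E_income = (-2133/3049.5) / (-16050/67115) = 2.9248…
E_income > 1 ⇒ normal good, luxury.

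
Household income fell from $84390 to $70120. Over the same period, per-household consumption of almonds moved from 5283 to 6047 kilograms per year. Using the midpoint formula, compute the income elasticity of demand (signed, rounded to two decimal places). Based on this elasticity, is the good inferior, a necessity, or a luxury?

-0.73; inferior

%ΔQ = (6047 − 5283)/[( 5283 + 6047)/2] = 764/5665 = 0.134863…
%ΔIncome = (70120 − 84390)/[( 84390 + 70120)/2] = -14270/77255 = -0.184712…
E_income = (764/5665) / (-14270/77255) = -0.7301…
E_income < 0 ⇒ inferior good.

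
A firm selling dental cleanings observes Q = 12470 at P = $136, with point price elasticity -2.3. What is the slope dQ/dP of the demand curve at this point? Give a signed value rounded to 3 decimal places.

Ed = (dQ/dP)·(P/Q) ⇒ dQ/dP = Ed·Q/P = (-2.3)·12470/136 = -210.88970…

-210.890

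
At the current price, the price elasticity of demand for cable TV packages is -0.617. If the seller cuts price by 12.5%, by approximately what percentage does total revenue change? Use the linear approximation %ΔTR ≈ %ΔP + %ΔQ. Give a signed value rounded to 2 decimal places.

-4.79%

%ΔQ ≈ Ed × %ΔP = (-0.617) × (-12.5%) = +7.7125%
%ΔTR ≈ %ΔP + %ΔQ = (-12.5%) + (+7.7125%) = -4.7875%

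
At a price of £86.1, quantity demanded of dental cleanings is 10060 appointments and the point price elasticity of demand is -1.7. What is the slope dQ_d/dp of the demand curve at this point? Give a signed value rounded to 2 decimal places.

-198.63

Ed = (dQ_d/dp)·(p/Q_d) ⇒ dQ_d/dp = Ed·Q_d/p = (-1.7)·10060/86.1 = -198.6295…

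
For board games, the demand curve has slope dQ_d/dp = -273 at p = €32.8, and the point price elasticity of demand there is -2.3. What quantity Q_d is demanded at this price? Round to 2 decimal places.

3893.22

Ed = (dQ_d/dp)·(p/Q_d) ⇒ Q_d = (dQ_d/dp)·p/Ed = (-273)·32.8/(-2.3) = 3893.2173…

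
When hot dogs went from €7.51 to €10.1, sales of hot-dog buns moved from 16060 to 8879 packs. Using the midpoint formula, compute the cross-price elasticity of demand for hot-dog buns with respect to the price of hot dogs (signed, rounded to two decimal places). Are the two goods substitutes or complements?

%ΔQ_{hot-dog buns} = (8879 − 16060)/avg = -7181/12469.5 = -0.575885…
%ΔP_{hot dogs} = (10.1 − 7.51)/avg = 2.59/8.805 = 0.294151…
E_cross = (-7181/12469.5) / (2.59/8.805) = -1.9577…
E_cross < 0 ⇒ the goods are complements.

-1.96; complements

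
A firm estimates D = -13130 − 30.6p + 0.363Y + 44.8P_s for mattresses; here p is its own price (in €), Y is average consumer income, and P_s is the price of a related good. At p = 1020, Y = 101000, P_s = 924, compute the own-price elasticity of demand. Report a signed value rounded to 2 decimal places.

At the given values, D = -13130 − 30.6(1020) + 0.363(101000) + 44.8(924) = 33716.2.
∂D/∂p = −30.6.
E = (-30.6) × (1020/33716.2) = -0.9257…

-0.93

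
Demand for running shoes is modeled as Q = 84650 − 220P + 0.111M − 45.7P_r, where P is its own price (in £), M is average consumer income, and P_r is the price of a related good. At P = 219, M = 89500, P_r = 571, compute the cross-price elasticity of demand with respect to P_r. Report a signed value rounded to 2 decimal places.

-1.28

At the given values, Q = 84650 − 220(219) + 0.111(89500) − 45.7(571) = 20309.8.
∂Q/∂P_r = -45.7.
E = (-45.7) × (571/20309.8) = -1.2848…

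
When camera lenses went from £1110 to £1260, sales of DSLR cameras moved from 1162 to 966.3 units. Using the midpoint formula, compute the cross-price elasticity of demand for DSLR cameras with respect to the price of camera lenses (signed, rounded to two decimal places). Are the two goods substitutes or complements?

-1.45; complements

%ΔQ_{DSLR cameras} = (966.3 − 1162)/avg = -195.7/1064.15 = -0.183902…
%ΔP_{camera lenses} = (1260 − 1110)/avg = 150/1185 = 0.126582…
E_cross = (-195.7/1064.15) / (150/1185) = -1.4528…
E_cross < 0 ⇒ the goods are complements.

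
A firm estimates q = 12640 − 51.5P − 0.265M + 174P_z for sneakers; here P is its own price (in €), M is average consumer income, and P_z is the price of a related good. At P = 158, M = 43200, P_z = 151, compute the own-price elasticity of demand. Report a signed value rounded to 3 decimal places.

At the given values, q = 12640 − 51.5(158) − 0.265(43200) + 174(151) = 19329.
∂q/∂P = −51.5.
E = (-51.5) × (158/19329) = -0.42097…

-0.421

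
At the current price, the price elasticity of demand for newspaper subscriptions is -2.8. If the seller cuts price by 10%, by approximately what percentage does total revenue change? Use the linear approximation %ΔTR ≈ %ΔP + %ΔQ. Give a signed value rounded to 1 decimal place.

+18.0%

%ΔQ ≈ Ed × %ΔP = (-2.8) × (-10%) = +28.0000%
%ΔTR ≈ %ΔP + %ΔQ = (-10%) + (+28.0000%) = +18.0000%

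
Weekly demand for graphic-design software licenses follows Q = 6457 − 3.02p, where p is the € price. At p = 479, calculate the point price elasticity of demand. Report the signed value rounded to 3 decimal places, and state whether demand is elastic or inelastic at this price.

-0.289; inelastic

dQ/dp = −3.02. At p = 479, Q = 6457 − 3.02(479) = 5010.42.
Ed = (dQ/dp)·(p/Q) = −3.02 × (479/5010.42) = -0.28871…
|Ed| = 0.289 < 1, so demand is inelastic.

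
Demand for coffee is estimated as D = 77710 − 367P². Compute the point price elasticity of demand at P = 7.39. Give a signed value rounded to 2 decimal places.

-0.70

dD/dP = −2·367·P = -5424.26. At P = 7.39, D = 57667.3593.
Ed = (dD/dP)·(P/D) = (-5424.26) × (7.39/57667.3593) = -0.6951…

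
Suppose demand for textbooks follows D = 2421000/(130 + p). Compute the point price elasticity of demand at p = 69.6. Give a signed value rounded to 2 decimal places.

dD/dp = −2421000/(130 + p)² = -60.7678. At p = 69.6, D = 12129.3.
Ed = (dD/dp)·(p/D) = (-60.7678) × (69.6/12129.3) = -0.3486…

-0.35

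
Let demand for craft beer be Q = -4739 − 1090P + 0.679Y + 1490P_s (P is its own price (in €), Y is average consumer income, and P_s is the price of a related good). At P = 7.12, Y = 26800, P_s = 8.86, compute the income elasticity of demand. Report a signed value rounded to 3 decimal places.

0.963

At the given values, Q = -4739 − 1090(7.12) + 0.679(26800) + 1490(8.86) = 18898.8.
∂Q/∂Y = 0.679.
E = (0.679) × (26800/18898.8) = 0.96287…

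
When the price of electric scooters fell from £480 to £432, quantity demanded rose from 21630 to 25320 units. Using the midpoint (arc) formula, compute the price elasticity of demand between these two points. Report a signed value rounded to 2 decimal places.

-1.49

%ΔQ = (25320 − 21630) / [(21630 + 25320)/2] = 3690/23475 = 0.157188…
%ΔP = (432 − 480) / [(480 + 432)/2] = -48/456 = -0.105263…
Arc Ed = %ΔQ / %ΔP = (3690/23475) / (-48/456) = -1.4932…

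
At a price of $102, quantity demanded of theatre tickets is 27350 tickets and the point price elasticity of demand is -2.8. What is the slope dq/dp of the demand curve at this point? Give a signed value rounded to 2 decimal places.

Ed = (dq/dp)·(p/q) ⇒ dq/dp = Ed·q/p = (-2.8)·27350/102 = -750.7843…

-750.78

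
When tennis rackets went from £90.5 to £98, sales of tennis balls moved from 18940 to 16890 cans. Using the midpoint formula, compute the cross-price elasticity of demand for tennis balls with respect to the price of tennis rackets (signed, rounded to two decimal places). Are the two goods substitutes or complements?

-1.44; complements

%ΔQ_{tennis balls} = (16890 − 18940)/avg = -2050/17915 = -0.114429…
%ΔP_{tennis rackets} = (98 − 90.5)/avg = 7.5/94.25 = 0.079575…
E_cross = (-2050/17915) / (7.5/94.25) = -1.4379…
E_cross < 0 ⇒ the goods are complements.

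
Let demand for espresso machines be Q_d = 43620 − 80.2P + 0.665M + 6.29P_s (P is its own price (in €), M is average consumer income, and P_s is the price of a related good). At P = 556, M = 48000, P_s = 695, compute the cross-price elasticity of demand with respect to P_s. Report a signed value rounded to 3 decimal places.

At the given values, Q_d = 43620 − 80.2(556) + 0.665(48000) + 6.29(695) = 35320.35.
∂Q_d/∂P_s = 6.29.
E = (6.29) × (695/35320.35) = 0.12376…

0.124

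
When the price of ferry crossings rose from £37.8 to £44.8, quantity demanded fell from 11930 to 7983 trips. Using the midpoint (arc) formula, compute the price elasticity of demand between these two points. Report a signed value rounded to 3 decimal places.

%ΔQ = (7983 − 11930) / [(11930 + 7983)/2] = -3947/9956.5 = -0.396424…
%ΔP = (44.8 − 37.8) / [(37.8 + 44.8)/2] = 7/41.3 = 0.169491…
Arc Ed = %ΔQ / %ΔP = (-3947/9956.5) / (7/41.3) = -2.33890…

-2.339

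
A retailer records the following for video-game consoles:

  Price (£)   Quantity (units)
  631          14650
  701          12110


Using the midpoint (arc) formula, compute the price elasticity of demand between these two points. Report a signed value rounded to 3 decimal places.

%ΔQ = (12110 − 14650) / [(14650 + 12110)/2] = -2540/13380 = -0.189835…
%ΔP = (701 − 631) / [(631 + 701)/2] = 70/666 = 0.105105…
Arc Ed = %ΔQ / %ΔP = (-2540/13380) / (70/666) = -1.80614…

-1.806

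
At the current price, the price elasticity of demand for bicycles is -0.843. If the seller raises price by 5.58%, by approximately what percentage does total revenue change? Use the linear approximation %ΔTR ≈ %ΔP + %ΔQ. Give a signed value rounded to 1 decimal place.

+0.9%

%ΔQ ≈ Ed × %ΔP = (-0.843) × (+5.58%) = -4.7039%
%ΔTR ≈ %ΔP + %ΔQ = (+5.58%) + (-4.7039%) = +0.8761%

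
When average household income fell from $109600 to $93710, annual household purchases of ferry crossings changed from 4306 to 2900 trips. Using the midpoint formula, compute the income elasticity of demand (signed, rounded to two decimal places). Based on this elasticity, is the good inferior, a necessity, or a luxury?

2.50; luxury

%ΔQ = (2900 − 4306)/[( 4306 + 2900)/2] = -1406/3603 = -0.390230…
%ΔIncome = (93710 − 109600)/[( 109600 + 93710)/2] = -15890/101655 = -0.156313…
E_income = (-1406/3603) / (-15890/101655) = 2.4964…
E_income > 1 ⇒ normal good, luxury.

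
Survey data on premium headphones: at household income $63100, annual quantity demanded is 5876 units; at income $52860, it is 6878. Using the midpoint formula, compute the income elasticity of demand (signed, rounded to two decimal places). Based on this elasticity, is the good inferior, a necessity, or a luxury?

%ΔQ = (6878 − 5876)/[( 5876 + 6878)/2] = 1002/6377 = 0.157127…
%ΔIncome = (52860 − 63100)/[( 63100 + 52860)/2] = -10240/57980 = -0.176612…
E_income = (1002/6377) / (-10240/57980) = -0.8896…
E_income < 0 ⇒ inferior good.

-0.89; inferior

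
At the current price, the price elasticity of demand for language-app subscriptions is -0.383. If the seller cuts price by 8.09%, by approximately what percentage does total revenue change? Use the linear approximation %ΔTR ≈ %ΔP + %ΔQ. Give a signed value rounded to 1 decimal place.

-5.0%

%ΔQ ≈ Ed × %ΔP = (-0.383) × (-8.09%) = +3.0985%
%ΔTR ≈ %ΔP + %ΔQ = (-8.09%) + (+3.0985%) = -4.9915%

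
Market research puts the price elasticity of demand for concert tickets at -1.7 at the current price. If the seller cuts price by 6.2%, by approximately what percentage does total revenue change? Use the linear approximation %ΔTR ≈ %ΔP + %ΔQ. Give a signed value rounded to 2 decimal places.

+4.34%

%ΔQ ≈ Ed × %ΔP = (-1.7) × (-6.2%) = +10.5400%
%ΔTR ≈ %ΔP + %ΔQ = (-6.2%) + (+10.5400%) = +4.3400%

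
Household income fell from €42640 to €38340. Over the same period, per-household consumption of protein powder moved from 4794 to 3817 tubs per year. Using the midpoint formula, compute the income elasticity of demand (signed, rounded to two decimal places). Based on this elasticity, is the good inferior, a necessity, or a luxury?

%ΔQ = (3817 − 4794)/[( 4794 + 3817)/2] = -977/4305.5 = -0.226919…
%ΔIncome = (38340 − 42640)/[( 42640 + 38340)/2] = -4300/40490 = -0.106199…
E_income = (-977/4305.5) / (-4300/40490) = 2.1367…
E_income > 1 ⇒ normal good, luxury.

2.14; luxury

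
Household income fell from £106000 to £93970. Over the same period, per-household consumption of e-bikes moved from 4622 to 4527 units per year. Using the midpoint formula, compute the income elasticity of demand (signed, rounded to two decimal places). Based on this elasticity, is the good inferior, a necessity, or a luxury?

0.17; necessity

%ΔQ = (4527 − 4622)/[( 4622 + 4527)/2] = -95/4574.5 = -0.020767…
%ΔIncome = (93970 − 106000)/[( 106000 + 93970)/2] = -12030/99985 = -0.120318…
E_income = (-95/4574.5) / (-12030/99985) = 0.1726…
0 < E_income < 1 ⇒ normal good, necessity.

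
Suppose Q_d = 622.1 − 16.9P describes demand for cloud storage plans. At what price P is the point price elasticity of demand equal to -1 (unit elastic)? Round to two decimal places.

18.41

Ed = −16.9P/(622.1 − 16.9P). Set this equal to -1:
16.9P = 1·(622.1 − 16.9P) ⇒ 16.9P(1 + 1) = 1·622.1
P = 1·622.1 / (16.9·2) = 18.4053…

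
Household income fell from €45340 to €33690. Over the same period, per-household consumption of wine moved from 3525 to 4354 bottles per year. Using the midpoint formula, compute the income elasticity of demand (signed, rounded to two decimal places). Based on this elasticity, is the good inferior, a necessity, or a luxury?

-0.71; inferior

%ΔQ = (4354 − 3525)/[( 3525 + 4354)/2] = 829/3939.5 = 0.210432…
%ΔIncome = (33690 − 45340)/[( 45340 + 33690)/2] = -11650/39515 = -0.294824…
E_income = (829/3939.5) / (-11650/39515) = -0.7137…
E_income < 0 ⇒ inferior good.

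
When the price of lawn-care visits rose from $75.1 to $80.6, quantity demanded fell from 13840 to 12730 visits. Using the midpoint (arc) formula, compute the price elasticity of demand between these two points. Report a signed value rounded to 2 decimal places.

%ΔQ = (12730 − 13840) / [(13840 + 12730)/2] = -1110/13285 = -0.083552…
%ΔP = (80.6 − 75.1) / [(75.1 + 80.6)/2] = 5.5/77.85 = 0.070648…
Arc Ed = %ΔQ / %ΔP = (-1110/13285) / (5.5/77.85) = -1.1826…

-1.18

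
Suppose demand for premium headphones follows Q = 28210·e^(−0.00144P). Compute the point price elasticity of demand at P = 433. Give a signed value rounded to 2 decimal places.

dQ/dP = −0.00144·Q = -21.7758. At P = 433, Q = 15122.1.
Ed = (dQ/dP)·(P/Q) = (-21.7758) × (433/15122.1) = -0.6235…

-0.62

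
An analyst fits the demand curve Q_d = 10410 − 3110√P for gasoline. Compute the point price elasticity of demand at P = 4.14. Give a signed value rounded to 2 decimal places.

-0.78

dQ_d/dP = −3110/(2√P) = -764.241. At P = 4.14, Q_d = 4082.09.
Ed = (dQ_d/dP)·(P/Q_d) = (-764.241) × (4.14/4082.09) = -0.7750…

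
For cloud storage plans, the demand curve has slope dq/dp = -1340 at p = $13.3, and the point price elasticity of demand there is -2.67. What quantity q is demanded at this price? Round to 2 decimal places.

6674.91

Ed = (dq/dp)·(p/q) ⇒ q = (dq/dp)·p/Ed = (-1340)·13.3/(-2.67) = 6674.9063…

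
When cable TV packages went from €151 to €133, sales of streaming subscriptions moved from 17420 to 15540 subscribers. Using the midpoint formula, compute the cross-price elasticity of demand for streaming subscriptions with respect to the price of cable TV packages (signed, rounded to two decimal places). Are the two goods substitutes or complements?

0.90; substitutes

%ΔQ_{streaming subscriptions} = (15540 − 17420)/avg = -1880/16480 = -0.114077…
%ΔP_{cable TV packages} = (133 − 151)/avg = -18/142 = -0.126760…
E_cross = (-1880/16480) / (-18/142) = 0.8999…
E_cross > 0 ⇒ the goods are substitutes.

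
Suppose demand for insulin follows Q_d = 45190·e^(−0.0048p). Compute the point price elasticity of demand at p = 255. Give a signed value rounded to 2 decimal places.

dQ_d/dp = −0.0048·Q_d = -63.7833. At p = 255, Q_d = 13288.2.
Ed = (dQ_d/dp)·(p/Q_d) = (-63.7833) × (255/13288.2) = -1.224

-1.22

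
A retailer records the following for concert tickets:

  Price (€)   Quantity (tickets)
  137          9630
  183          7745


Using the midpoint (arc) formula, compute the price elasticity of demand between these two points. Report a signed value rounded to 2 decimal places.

-0.75

%ΔQ = (7745 − 9630) / [(9630 + 7745)/2] = -1885/8687.5 = -0.216978…
%ΔP = (183 − 137) / [(137 + 183)/2] = 46/160 = 0.2875
Arc Ed = %ΔQ / %ΔP = (-1885/8687.5) / (46/160) = -0.7547…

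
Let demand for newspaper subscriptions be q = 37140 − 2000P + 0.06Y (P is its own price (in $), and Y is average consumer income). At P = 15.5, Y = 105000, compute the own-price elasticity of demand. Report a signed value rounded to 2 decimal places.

At the given values, q = 37140 − 2000(15.5) + 0.06(105000) = 12440.
∂q/∂P = −2000.
E = (-2000) × (15.5/12440) = -2.4919…

-2.49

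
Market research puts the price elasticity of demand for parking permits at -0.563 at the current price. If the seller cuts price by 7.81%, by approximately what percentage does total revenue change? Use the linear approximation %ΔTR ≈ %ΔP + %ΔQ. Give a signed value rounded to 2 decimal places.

%ΔQ ≈ Ed × %ΔP = (-0.563) × (-7.81%) = +4.3970%
%ΔTR ≈ %ΔP + %ΔQ = (-7.81%) + (+4.3970%) = -3.4130%

-3.41%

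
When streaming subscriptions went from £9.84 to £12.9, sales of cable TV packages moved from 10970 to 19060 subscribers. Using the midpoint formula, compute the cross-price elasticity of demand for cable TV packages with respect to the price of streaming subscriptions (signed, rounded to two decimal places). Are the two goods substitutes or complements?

%ΔQ_{cable TV packages} = (19060 − 10970)/avg = 8090/15015 = 0.538794…
%ΔP_{streaming subscriptions} = (12.9 − 9.84)/avg = 3.06/11.37 = 0.269129…
E_cross = (8090/15015) / (3.06/11.37) = 2.0019…
E_cross > 0 ⇒ the goods are substitutes.

2.00; substitutes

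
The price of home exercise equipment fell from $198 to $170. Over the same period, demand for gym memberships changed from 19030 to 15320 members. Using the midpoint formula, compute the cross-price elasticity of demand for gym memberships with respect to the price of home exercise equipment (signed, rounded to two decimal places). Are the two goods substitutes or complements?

1.42; substitutes

%ΔQ_{gym memberships} = (15320 − 19030)/avg = -3710/17175 = -0.216011…
%ΔP_{home exercise equipment} = (170 − 198)/avg = -28/184 = -0.152173…
E_cross = (-3710/17175) / (-28/184) = 1.4195…
E_cross > 0 ⇒ the goods are substitutes.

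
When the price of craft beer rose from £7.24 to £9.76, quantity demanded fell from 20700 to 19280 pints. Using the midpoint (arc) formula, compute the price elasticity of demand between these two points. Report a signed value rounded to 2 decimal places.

%ΔQ = (19280 − 20700) / [(20700 + 19280)/2] = -1420/19990 = -0.071035…
%ΔP = (9.76 − 7.24) / [(7.24 + 9.76)/2] = 2.52/8.5 = 0.296470…
Arc Ed = %ΔQ / %ΔP = (-1420/19990) / (2.52/8.5) = -0.2396…

-0.24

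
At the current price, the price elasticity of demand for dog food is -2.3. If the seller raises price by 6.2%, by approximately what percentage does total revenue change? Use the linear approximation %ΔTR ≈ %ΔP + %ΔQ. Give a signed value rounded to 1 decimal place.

-8.1%

%ΔQ ≈ Ed × %ΔP = (-2.3) × (+6.2%) = -14.2600%
%ΔTR ≈ %ΔP + %ΔQ = (+6.2%) + (-14.2600%) = -8.0600%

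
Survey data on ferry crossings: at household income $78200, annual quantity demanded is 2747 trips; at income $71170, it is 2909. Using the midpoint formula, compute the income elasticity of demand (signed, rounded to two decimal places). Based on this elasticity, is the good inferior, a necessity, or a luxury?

%ΔQ = (2909 − 2747)/[( 2747 + 2909)/2] = 162/2828 = 0.057284…
%ΔIncome = (71170 − 78200)/[( 78200 + 71170)/2] = -7030/74685 = -0.094128…
E_income = (162/2828) / (-7030/74685) = -0.6085…
E_income < 0 ⇒ inferior good.

-0.61; inferior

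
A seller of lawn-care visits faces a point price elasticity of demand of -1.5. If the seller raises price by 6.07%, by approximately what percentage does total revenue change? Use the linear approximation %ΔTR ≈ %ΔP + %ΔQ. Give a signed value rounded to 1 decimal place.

%ΔQ ≈ Ed × %ΔP = (-1.5) × (+6.07%) = -9.1050%
%ΔTR ≈ %ΔP + %ΔQ = (+6.07%) + (-9.1050%) = -3.0350%

-3.0%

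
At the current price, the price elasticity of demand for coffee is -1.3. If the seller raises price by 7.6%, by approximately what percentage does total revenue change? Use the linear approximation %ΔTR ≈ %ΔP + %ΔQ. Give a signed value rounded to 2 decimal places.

%ΔQ ≈ Ed × %ΔP = (-1.3) × (+7.6%) = -9.8800%
%ΔTR ≈ %ΔP + %ΔQ = (+7.6%) + (-9.8800%) = -2.2800%

-2.28%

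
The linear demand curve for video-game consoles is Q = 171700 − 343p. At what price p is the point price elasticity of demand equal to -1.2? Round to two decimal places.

273.05

Ed = −343p/(171700 − 343p). Set this equal to -1.2:
343p = 1.2·(171700 − 343p) ⇒ 343p(1 + 1.2) = 1.2·171700
p = 1.2·171700 / (343·2.2) = 273.0453…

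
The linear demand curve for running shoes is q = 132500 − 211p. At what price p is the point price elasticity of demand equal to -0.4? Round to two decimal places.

179.42

Ed = −211p/(132500 − 211p). Set this equal to -0.4:
211p = 0.4·(132500 − 211p) ⇒ 211p(1 + 0.4) = 0.4·132500
p = 0.4·132500 / (211·1.4) = 179.4177…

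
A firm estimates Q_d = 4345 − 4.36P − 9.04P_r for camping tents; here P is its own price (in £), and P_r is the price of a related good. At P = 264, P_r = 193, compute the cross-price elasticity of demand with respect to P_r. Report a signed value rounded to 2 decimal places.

At the given values, Q_d = 4345 − 4.36(264) − 9.04(193) = 1449.24.
∂Q_d/∂P_r = -9.04.
E = (-9.04) × (193/1449.24) = -1.2038…

-1.20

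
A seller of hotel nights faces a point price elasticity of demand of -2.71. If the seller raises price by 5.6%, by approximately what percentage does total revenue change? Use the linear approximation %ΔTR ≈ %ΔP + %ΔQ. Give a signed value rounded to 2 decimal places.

-9.58%

%ΔQ ≈ Ed × %ΔP = (-2.71) × (+5.6%) = -15.1760%
%ΔTR ≈ %ΔP + %ΔQ = (+5.6%) + (-15.1760%) = -9.5760%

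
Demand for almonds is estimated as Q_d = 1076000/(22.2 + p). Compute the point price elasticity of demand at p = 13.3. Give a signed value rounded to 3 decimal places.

-0.375

dQ_d/dp = −1076000/(22.2 + p)² = -853.799. At p = 13.3, Q_d = 30309.9.
Ed = (dQ_d/dp)·(p/Q_d) = (-853.799) × (13.3/30309.9) = -0.37464…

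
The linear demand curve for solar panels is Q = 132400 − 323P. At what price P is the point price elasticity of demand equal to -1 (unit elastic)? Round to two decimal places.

Ed = −323P/(132400 − 323P). Set this equal to -1:
323P = 1·(132400 − 323P) ⇒ 323P(1 + 1) = 1·132400
P = 1·132400 / (323·2) = 204.9535…

204.95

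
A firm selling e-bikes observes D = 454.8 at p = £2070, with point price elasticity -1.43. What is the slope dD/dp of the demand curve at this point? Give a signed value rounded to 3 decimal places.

Ed = (dD/dp)·(p/D) ⇒ dD/dp = Ed·D/p = (-1.43)·454.8/2070 = -0.31418…

-0.314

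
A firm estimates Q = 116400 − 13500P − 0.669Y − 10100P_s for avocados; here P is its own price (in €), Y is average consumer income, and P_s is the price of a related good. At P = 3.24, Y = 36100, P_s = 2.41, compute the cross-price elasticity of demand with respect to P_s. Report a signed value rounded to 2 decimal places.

-1.01

At the given values, Q = 116400 − 13500(3.24) − 0.669(36100) − 10100(2.41) = 24168.1.
∂Q/∂P_s = -10100.
E = (-10100) × (2.41/24168.1) = -1.0071…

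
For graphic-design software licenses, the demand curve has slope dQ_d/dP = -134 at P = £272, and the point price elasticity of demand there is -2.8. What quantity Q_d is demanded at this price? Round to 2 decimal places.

Ed = (dQ_d/dP)·(P/Q_d) ⇒ Q_d = (dQ_d/dP)·P/Ed = (-134)·272/(-2.8) = 13017.1428…

13017.14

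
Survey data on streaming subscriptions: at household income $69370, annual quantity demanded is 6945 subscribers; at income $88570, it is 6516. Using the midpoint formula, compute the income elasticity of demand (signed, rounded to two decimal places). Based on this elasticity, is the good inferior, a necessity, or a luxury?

-0.26; inferior

%ΔQ = (6516 − 6945)/[( 6945 + 6516)/2] = -429/6730.5 = -0.063739…
%ΔIncome = (88570 − 69370)/[( 69370 + 88570)/2] = 19200/78970 = 0.243130…
E_income = (-429/6730.5) / (19200/78970) = -0.2621…
E_income < 0 ⇒ inferior good.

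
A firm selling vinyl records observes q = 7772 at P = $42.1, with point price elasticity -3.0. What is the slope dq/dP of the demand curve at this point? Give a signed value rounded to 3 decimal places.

Ed = (dq/dP)·(P/q) ⇒ dq/dP = Ed·q/P = (-3.0)·7772/42.1 = -553.82422…

-553.824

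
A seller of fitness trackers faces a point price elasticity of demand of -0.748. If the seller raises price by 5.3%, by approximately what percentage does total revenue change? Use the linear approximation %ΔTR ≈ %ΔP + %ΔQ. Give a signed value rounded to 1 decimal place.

%ΔQ ≈ Ed × %ΔP = (-0.748) × (+5.3%) = -3.9644%
%ΔTR ≈ %ΔP + %ΔQ = (+5.3%) + (-3.9644%) = +1.3356%

+1.3%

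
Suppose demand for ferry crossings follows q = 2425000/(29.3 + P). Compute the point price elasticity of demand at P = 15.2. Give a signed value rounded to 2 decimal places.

-0.34

dq/dP = −2425000/(29.3 + P)² = -1224.59. At P = 15.2, q = 54494.4.
Ed = (dq/dP)·(P/q) = (-1224.59) × (15.2/54494.4) = -0.3415…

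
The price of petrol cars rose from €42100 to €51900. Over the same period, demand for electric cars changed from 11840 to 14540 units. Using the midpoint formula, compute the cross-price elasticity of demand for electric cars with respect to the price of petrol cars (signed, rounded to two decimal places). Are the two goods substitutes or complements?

%ΔQ_{electric cars} = (14540 − 11840)/avg = 2700/13190 = 0.204700…
%ΔP_{petrol cars} = (51900 − 42100)/avg = 9800/47000 = 0.208510…
E_cross = (2700/13190) / (9800/47000) = 0.9817…
E_cross > 0 ⇒ the goods are substitutes.

0.98; substitutes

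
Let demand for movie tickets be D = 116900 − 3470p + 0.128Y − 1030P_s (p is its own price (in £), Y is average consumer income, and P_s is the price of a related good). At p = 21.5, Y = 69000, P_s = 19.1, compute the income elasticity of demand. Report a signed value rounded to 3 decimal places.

0.281

At the given values, D = 116900 − 3470(21.5) + 0.128(69000) − 1030(19.1) = 31454.
∂D/∂Y = 0.128.
E = (0.128) × (69000/31454) = 0.28079…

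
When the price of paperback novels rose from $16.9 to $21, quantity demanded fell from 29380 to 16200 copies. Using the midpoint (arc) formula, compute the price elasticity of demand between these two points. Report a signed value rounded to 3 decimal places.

%ΔQ = (16200 − 29380) / [(29380 + 16200)/2] = -13180/22790 = -0.578323…
%ΔP = (21 − 16.9) / [(16.9 + 21)/2] = 4.1/18.95 = 0.216358…
Arc Ed = %ΔQ / %ΔP = (-13180/22790) / (4.1/18.95) = -2.67298…

-2.673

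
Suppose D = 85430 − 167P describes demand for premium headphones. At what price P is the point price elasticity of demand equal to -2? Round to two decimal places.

341.04

Ed = −167P/(85430 − 167P). Set this equal to -2:
167P = 2·(85430 − 167P) ⇒ 167P(1 + 2) = 2·85430
P = 2·85430 / (167·3) = 341.0379…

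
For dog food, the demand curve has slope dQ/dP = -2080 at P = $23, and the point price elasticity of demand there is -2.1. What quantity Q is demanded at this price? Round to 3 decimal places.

22780.952

Ed = (dQ/dP)·(P/Q) ⇒ Q = (dQ/dP)·P/Ed = (-2080)·23/(-2.1) = 22780.95238…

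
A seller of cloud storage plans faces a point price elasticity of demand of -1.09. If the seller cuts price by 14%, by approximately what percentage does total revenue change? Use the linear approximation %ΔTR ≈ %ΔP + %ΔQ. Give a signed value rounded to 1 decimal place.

%ΔQ ≈ Ed × %ΔP = (-1.09) × (-14%) = +15.2600%
%ΔTR ≈ %ΔP + %ΔQ = (-14%) + (+15.2600%) = +1.2600%

+1.3%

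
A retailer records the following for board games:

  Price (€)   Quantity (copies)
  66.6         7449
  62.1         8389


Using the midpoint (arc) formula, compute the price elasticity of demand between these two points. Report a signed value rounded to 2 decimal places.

-1.70

%ΔQ = (8389 − 7449) / [(7449 + 8389)/2] = 940/7919 = 0.118701…
%ΔP = (62.1 − 66.6) / [(66.6 + 62.1)/2] = -4.5/64.35 = -0.069930…
Arc Ed = %ΔQ / %ΔP = (940/7919) / (-4.5/64.35) = -1.6974…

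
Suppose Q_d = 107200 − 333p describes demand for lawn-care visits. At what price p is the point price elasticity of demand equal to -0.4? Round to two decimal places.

91.98

Ed = −333p/(107200 − 333p). Set this equal to -0.4:
333p = 0.4·(107200 − 333p) ⇒ 333p(1 + 0.4) = 0.4·107200
p = 0.4·107200 / (333·1.4) = 91.9776…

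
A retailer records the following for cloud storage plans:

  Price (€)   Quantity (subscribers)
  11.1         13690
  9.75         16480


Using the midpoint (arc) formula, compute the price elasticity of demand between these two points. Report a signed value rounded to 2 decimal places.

-1.43

%ΔQ = (16480 − 13690) / [(13690 + 16480)/2] = 2790/15085 = 0.184951…
%ΔP = (9.75 − 11.1) / [(11.1 + 9.75)/2] = -1.35/10.425 = -0.129496…
Arc Ed = %ΔQ / %ΔP = (2790/15085) / (-1.35/10.425) = -1.4282…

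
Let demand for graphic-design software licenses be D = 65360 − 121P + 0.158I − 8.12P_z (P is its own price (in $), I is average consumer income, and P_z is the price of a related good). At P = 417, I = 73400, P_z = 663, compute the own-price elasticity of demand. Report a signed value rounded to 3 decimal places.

-2.389

At the given values, D = 65360 − 121(417) + 0.158(73400) − 8.12(663) = 21116.64.
∂D/∂P = −121.
E = (-121) × (417/21116.64) = -2.38944…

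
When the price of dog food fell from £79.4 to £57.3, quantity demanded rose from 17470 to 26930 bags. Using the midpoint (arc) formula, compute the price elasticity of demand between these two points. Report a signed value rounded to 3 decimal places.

%ΔQ = (26930 − 17470) / [(17470 + 26930)/2] = 9460/22200 = 0.426126…
%ΔP = (57.3 − 79.4) / [(79.4 + 57.3)/2] = -22.1/68.35 = -0.323335…
Arc Ed = %ΔQ / %ΔP = (9460/22200) / (-22.1/68.35) = -1.31790…

-1.318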